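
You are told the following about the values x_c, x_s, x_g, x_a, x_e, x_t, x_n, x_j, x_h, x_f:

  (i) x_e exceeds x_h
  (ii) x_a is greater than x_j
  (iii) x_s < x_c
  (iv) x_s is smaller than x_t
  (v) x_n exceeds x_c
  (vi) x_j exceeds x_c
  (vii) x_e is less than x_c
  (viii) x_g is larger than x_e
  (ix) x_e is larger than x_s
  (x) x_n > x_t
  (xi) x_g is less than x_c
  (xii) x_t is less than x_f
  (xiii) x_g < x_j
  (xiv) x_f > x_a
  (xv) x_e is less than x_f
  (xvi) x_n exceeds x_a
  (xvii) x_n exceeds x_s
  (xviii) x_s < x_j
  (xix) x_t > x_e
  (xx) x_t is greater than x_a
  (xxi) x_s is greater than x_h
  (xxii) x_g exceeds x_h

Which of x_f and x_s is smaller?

x_s

Following the relations from x_s: x_s < x_e < x_g < x_c < x_j < x_a < x_t < x_f.
So x_s < x_f; x_s is the smaller of the two.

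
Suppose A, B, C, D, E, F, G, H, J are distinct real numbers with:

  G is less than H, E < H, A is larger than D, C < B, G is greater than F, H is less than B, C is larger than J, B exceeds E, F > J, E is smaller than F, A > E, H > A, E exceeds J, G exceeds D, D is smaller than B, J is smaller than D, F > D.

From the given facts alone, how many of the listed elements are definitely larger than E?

5

Directly above E: A, F, H, B.
One step further: G (5 so far).
No other element is forced above E by the given relations, so the count is 5.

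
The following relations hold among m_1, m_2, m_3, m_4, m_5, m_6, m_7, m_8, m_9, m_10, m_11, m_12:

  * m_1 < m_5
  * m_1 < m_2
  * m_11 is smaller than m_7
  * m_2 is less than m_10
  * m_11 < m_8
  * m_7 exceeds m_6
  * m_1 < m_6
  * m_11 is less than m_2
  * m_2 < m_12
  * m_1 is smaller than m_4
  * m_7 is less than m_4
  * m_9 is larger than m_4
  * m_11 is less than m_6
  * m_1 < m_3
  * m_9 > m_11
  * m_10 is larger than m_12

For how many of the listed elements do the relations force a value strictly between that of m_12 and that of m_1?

1

Chaining upward from m_1 reaches: m_2, m_6, m_5, m_3, m_7, m_10, m_4, m_9.
Chaining downward from m_12 reaches: m_11, m_2.
Strictly between m_1 and m_12 are those in both lists: m_2 — 1 element.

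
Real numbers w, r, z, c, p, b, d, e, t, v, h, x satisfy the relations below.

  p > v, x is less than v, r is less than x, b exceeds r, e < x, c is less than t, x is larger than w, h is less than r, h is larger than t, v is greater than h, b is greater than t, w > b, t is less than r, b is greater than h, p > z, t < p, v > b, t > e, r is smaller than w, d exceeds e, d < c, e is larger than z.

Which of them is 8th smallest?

b

Piecing the relations together gives one ordering: z < e < d < c < t < h < r < b < w < x < v < p.
Counting 8 from the smallest end gives b.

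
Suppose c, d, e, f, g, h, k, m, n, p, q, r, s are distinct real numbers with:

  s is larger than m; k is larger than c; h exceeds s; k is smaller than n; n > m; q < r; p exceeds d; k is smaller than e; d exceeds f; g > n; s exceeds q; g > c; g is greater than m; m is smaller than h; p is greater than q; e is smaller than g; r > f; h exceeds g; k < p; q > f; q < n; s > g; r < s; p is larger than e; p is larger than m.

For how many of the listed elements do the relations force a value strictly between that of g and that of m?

1

Chaining upward from m reaches: n, p, s, h.
Chaining downward from g reaches: c, f, q, k, n, e.
Strictly between m and g are those in both lists: n — 1 element.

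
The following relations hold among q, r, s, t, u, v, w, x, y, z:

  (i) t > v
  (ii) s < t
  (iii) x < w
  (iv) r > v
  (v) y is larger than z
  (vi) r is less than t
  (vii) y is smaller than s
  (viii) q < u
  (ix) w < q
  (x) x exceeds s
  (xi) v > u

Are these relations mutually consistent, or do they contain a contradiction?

consistent

Every relation is compatible with z < y < s < x < w < q < u < v < r < t; the set is consistent.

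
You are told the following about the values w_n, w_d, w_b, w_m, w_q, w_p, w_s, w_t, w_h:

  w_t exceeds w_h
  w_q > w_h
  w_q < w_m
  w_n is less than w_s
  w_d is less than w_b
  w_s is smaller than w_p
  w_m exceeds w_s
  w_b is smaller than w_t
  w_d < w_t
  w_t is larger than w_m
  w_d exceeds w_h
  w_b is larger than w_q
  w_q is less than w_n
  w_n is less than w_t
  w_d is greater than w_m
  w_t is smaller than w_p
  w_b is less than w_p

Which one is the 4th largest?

The consecutive relations fix a unique order: w_h < w_q < w_n < w_s < w_m < w_d < w_b < w_t < w_p.
The 4th largest is w_d.

w_d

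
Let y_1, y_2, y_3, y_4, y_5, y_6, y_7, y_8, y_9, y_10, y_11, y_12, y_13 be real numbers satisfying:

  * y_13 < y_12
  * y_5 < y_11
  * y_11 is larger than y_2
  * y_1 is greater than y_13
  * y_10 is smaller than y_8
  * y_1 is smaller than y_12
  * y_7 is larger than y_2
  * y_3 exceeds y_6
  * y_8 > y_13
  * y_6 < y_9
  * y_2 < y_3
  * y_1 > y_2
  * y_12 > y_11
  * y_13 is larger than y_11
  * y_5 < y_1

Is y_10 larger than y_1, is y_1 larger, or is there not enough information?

undetermined

Following every chain through y_10: above y_10 we get y_8.
y_1 is not reached, and no chain runs the other way from y_1 to y_10.
So the given relations leave the order of y_10 and y_1 undetermined.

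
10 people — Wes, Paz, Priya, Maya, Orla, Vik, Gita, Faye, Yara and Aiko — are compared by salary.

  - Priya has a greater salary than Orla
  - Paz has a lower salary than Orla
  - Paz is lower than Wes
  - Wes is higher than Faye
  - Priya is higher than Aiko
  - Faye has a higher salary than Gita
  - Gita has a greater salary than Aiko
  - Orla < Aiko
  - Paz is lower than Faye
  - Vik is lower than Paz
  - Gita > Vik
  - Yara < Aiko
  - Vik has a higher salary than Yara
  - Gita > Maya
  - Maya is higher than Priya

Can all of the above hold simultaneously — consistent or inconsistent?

Every relation is compatible with Yara < Vik < Paz < Orla < Aiko < Priya < Maya < Gita < Faye < Wes; the set is consistent.

consistent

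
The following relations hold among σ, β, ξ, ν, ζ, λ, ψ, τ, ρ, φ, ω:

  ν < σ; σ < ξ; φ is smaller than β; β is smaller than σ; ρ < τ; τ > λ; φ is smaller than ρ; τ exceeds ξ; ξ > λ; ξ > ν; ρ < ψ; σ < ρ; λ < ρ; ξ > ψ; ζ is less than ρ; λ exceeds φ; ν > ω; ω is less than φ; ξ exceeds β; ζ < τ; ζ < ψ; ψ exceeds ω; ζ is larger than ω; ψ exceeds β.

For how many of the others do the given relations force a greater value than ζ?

4

Directly above ζ: ρ, ψ, τ.
One step further: ξ (4 so far).
Nothing else is reachable above ζ; 4 in all.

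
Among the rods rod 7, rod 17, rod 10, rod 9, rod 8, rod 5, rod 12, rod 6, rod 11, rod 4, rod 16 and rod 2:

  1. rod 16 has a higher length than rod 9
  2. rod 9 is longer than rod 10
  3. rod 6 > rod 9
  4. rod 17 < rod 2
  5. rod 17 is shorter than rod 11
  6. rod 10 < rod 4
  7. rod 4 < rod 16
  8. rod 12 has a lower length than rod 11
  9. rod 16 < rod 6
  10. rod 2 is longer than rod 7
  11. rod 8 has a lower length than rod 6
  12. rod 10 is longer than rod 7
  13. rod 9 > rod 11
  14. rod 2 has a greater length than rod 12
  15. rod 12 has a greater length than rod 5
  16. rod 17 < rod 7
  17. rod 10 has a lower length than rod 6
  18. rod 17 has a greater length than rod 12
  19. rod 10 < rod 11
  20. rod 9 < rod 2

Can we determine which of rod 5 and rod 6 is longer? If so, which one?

The relevant relations are rod 5 < rod 12; rod 12 < rod 17; rod 17 < rod 7; rod 7 < rod 10; rod 10 < rod 11; rod 11 < rod 9; rod 9 < rod 16; rod 16 < rod 6.
Chaining these gives rod 5 < rod 12 < rod 17 < rod 7 < rod 10 < rod 11 < rod 9 < rod 16 < rod 6.
So rod 6 is longer.

rod 6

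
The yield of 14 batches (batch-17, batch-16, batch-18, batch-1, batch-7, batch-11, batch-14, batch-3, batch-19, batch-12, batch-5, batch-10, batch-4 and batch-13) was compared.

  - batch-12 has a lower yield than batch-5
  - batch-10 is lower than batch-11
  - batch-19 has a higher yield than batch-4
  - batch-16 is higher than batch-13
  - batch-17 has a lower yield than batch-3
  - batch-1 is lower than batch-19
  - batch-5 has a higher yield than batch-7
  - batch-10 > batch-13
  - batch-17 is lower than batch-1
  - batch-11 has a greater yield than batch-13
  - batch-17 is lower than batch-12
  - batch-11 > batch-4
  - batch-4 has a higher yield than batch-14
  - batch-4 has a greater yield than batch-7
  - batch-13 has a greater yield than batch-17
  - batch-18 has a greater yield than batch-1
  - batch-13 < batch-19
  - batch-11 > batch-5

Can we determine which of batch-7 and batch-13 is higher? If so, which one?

Following every chain through batch-13: above batch-13 we get batch-10, batch-19, batch-16, batch-11; below batch-13 we get batch-17.
batch-7 is not reached, and no chain runs the other way from batch-7 to batch-13.
So the given relations leave the order of batch-13 and batch-7 undetermined.

undetermined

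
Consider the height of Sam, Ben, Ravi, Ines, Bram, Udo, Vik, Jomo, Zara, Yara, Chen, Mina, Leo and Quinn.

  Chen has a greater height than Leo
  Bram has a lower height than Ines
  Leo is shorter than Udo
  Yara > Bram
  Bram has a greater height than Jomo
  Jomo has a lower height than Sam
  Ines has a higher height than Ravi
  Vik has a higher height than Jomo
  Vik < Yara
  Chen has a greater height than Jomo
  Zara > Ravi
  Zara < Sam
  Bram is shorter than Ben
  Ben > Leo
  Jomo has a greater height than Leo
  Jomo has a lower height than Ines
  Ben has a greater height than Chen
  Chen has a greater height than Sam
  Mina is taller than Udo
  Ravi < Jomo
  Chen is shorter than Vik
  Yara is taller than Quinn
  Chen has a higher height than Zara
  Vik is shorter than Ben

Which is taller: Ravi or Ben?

Ravi < Jomo < Sam < Chen < Vik < Ben, by transitivity through Jomo, Sam, Chen, Vik.
So Ravi < Ben; Ben is the taller of the two.

Ben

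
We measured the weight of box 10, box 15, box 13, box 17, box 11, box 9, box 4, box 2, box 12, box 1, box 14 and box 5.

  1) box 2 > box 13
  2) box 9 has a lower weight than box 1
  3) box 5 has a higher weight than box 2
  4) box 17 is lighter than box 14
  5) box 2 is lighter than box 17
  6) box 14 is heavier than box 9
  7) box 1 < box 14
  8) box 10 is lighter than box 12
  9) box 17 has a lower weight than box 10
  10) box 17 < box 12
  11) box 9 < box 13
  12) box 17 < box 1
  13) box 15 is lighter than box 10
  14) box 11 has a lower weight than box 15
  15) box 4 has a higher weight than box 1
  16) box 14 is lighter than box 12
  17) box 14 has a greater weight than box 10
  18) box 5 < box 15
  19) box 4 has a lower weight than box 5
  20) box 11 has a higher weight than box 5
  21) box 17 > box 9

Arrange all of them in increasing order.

box 9 < box 13 < box 2 < box 17 < box 1 < box 4 < box 5 < box 11 < box 15 < box 10 < box 14 < box 12

The consecutive links are each given: box 9 < box 13; box 13 < box 2; box 2 < box 17; box 17 < box 1; box 1 < box 4; box 4 < box 5; box 5 < box 11; box 11 < box 15; box 15 < box 10; box 10 < box 14; box 14 < box 12.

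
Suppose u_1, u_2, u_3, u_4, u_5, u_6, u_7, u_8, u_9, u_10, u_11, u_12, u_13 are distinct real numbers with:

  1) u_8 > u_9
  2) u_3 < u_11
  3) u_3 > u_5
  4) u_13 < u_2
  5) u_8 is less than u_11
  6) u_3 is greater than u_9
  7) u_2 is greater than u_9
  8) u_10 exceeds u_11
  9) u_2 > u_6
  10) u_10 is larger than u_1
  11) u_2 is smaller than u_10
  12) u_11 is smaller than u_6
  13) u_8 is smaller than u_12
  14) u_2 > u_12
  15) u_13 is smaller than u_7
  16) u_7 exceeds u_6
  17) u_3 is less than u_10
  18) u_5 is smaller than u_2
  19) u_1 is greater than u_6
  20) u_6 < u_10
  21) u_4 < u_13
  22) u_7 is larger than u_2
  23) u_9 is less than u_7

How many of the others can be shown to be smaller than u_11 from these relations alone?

4

Directly below u_11: u_8, u_3.
One step further: u_9, u_5 (4 so far).
Nothing else is reachable below u_11; 4 in all.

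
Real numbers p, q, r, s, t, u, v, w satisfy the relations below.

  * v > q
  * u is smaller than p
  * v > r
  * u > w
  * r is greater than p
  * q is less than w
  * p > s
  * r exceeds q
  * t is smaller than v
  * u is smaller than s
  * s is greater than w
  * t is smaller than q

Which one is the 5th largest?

u

Chaining the given pairs: t < q < w < u < s < p < r < v.
Counting 5 from the largest end gives u.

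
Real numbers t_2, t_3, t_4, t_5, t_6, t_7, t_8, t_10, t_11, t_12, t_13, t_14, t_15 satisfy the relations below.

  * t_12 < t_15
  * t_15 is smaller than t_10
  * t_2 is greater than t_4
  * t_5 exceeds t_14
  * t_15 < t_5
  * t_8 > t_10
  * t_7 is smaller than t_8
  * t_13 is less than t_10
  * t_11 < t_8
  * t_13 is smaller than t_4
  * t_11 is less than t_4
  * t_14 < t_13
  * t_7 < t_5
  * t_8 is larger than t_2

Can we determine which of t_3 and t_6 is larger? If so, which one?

undetermined

Following every chain through t_3: nothing is chained to t_3.
t_6 is not reached, and no chain runs the other way from t_6 to t_3.
So the given relations leave the order of t_3 and t_6 undetermined.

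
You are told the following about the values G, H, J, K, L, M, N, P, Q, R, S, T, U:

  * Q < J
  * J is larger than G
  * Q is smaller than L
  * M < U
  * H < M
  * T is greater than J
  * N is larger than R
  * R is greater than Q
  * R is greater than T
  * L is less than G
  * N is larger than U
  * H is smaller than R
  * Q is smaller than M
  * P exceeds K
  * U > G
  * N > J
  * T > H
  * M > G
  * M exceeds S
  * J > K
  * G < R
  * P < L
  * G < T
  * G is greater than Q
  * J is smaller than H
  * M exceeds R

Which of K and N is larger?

N

Link the given pairs in sequence: K < P; P < L; L < G; G < J; J < H; H < T; T < R; R < M; M < U; U < N.
Together: K < P < L < G < J < H < T < R < M < U < N.
So K < N; N is the larger of the two.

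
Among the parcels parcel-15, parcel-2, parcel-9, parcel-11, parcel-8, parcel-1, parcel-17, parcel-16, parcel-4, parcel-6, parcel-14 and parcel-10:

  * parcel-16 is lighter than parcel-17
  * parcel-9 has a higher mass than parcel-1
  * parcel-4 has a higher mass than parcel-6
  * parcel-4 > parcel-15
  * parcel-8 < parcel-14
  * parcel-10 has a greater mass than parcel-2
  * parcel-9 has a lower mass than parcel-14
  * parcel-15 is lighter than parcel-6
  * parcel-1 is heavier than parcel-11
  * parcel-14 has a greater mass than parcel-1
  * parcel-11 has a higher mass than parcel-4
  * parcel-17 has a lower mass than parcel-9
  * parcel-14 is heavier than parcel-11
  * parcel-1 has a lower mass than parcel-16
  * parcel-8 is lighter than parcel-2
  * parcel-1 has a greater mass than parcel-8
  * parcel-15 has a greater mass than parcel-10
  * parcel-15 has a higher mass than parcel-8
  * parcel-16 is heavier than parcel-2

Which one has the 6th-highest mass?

Chaining the given pairs: parcel-8 < parcel-2 < parcel-10 < parcel-15 < parcel-6 < parcel-4 < parcel-11 < parcel-1 < parcel-16 < parcel-17 < parcel-9 < parcel-14.
The 6th largest is parcel-11.

parcel-11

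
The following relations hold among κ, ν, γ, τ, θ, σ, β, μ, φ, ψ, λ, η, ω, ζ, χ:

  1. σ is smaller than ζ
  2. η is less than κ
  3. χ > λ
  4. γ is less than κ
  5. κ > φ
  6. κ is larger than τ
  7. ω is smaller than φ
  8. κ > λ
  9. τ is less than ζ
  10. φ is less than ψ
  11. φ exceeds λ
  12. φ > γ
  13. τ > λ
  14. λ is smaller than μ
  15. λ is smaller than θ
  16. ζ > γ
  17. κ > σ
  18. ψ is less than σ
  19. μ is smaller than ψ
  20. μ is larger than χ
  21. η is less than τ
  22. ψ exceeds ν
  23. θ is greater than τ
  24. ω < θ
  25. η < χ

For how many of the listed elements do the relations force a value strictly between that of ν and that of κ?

2

The relations place ν below κ. An element lies strictly between them when it is forced above ν and also forced below κ.
Above ν: {ψ, σ, ζ}. Below κ: {η, λ, ω, γ, φ, χ, τ, μ, ψ, σ}.
Intersection: {ψ, σ} — 2.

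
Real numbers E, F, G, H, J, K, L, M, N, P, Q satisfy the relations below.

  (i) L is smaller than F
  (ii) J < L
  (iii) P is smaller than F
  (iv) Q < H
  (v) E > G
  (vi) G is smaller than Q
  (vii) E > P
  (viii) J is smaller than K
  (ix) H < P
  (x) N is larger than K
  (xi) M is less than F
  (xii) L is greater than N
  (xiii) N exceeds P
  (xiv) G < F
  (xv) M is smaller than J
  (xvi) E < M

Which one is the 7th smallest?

The consecutive relations fix a unique order: G < Q < H < P < E < M < J < K < N < L < F.
Counting 7 from the smallest end gives J.

J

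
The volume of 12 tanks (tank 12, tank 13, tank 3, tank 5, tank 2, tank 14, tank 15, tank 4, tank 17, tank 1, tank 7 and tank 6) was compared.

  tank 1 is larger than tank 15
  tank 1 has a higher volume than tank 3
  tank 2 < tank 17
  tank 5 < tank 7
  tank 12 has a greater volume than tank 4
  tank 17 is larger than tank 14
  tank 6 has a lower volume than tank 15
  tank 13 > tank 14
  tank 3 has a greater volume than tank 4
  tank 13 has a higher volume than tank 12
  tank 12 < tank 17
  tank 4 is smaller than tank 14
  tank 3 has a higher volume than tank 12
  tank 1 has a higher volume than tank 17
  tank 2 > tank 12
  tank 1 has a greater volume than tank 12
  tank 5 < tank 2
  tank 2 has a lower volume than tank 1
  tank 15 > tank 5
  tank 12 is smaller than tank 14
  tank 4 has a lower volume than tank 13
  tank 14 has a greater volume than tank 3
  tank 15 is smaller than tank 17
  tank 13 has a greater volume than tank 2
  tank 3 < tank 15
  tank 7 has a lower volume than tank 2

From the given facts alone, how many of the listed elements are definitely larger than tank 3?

The elements the relations force above tank 3 are tank 15, tank 14, tank 17, tank 1, tank 13 — no chain reaches any other.
That is 5.

5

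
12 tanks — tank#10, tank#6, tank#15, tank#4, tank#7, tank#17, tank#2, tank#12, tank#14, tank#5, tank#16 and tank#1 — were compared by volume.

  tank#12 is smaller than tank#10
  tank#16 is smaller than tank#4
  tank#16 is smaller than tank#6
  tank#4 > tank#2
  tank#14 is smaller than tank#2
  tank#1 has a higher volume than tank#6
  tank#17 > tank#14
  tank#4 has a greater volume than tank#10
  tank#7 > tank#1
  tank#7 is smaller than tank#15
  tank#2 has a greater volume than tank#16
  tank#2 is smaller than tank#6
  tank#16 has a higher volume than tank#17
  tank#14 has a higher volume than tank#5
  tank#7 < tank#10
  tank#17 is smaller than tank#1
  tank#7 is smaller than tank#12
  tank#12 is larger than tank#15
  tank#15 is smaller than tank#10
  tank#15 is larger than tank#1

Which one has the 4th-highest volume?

Chaining the given pairs: tank#5 < tank#14 < tank#17 < tank#16 < tank#2 < tank#6 < tank#1 < tank#7 < tank#15 < tank#12 < tank#10 < tank#4.
Counting 4 from the largest end gives tank#15.

tank#15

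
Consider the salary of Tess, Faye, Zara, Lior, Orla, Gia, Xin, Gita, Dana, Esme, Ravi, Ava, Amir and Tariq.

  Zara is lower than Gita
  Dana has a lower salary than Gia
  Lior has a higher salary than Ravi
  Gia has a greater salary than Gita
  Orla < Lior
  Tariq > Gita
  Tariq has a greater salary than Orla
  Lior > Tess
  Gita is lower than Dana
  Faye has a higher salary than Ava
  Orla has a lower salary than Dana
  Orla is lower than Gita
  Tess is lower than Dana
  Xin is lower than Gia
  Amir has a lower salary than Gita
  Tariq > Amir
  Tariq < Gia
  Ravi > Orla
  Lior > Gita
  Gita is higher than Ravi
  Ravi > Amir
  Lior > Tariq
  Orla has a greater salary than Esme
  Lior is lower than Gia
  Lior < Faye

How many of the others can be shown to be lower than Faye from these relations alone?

10

From Faye the given relations immediately reach Ava, Lior.
From those, Orla, Ravi, Tess, Gita, Tariq — 7 in total.
From those, Esme, Zara, Amir — 10 in total.
No other element is forced below Faye by the given relations, so the count is 10.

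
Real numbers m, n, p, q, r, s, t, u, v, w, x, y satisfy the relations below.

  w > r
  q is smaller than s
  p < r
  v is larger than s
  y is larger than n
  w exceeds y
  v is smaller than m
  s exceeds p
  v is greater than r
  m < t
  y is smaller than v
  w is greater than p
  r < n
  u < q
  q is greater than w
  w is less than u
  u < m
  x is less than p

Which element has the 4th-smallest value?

n

The consecutive relations fix a unique order: x < p < r < n < y < w < u < q < s < v < m < t.
Counting 4 from the smallest end gives n.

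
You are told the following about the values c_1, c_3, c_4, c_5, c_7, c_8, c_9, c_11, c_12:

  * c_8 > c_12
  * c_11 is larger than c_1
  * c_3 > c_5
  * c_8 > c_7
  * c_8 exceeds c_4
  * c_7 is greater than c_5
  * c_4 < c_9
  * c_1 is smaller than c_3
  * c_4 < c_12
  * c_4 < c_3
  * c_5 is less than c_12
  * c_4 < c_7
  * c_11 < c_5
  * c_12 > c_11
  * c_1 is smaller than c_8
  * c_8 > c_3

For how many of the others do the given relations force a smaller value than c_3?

From c_3 the given relations immediately reach c_1, c_4, c_5.
From those, c_11 — 4 in total.
No other element is forced below c_3 by the given relations, so the count is 4.

4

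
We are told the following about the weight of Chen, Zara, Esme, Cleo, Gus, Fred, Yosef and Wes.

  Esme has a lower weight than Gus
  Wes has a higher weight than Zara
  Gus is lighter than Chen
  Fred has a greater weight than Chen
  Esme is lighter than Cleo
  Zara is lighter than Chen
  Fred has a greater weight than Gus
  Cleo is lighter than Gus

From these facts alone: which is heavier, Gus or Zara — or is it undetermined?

Following every chain through Zara: above Zara we get Wes, Chen, Fred.
Gus is not reached, and no chain runs the other way from Gus to Zara.
So the given relations leave the order of Zara and Gus undetermined.

undetermined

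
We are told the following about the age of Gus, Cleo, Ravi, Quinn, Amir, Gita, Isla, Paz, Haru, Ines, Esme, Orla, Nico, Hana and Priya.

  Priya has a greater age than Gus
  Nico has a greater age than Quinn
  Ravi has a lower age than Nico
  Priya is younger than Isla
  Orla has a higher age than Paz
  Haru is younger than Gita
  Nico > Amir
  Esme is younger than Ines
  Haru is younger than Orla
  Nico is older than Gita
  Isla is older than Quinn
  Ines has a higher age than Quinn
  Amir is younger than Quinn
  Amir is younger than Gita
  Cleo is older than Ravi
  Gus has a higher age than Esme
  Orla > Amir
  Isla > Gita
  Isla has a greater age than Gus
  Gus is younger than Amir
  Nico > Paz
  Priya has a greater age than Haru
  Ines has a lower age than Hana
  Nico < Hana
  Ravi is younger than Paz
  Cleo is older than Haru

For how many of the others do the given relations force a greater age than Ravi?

5

The elements the relations force above Ravi are Cleo, Paz, Orla, Nico, Hana — no chain reaches any other.
That is 5.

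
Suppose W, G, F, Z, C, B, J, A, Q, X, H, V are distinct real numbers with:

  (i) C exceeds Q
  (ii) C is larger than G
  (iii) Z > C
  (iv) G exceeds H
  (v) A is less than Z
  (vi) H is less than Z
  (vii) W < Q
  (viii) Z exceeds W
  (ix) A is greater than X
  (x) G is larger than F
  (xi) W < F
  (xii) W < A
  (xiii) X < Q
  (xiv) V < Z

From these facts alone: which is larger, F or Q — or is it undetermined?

undetermined

Following every chain through F: above F we get G, C, Z; below F we get W.
Q is not reached, and no chain runs the other way from Q to F.
So the given relations leave the order of F and Q undetermined.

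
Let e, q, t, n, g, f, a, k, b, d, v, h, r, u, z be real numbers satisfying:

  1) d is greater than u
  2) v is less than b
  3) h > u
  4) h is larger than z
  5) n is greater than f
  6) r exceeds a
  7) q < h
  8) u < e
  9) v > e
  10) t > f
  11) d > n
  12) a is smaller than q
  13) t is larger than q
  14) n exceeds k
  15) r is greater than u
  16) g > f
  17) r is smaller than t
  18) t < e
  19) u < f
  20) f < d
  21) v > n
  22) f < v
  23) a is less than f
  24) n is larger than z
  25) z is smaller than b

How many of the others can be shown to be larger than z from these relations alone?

From z the given relations immediately reach n, h, b.
From those, d, v — 5 in total.
No other element is forced above z by the given relations, so the count is 5.

5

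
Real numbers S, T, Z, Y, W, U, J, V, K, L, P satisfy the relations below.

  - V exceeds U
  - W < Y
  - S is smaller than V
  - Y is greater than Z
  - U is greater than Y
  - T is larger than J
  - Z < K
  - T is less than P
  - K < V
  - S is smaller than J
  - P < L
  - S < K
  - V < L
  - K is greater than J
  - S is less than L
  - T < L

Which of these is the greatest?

L

Chaining downward from L: directly below it, S, T, P, V; then J, K, U; then Z, Y; then W.
That covers every other element, and nothing is given above L, so L is the greatest.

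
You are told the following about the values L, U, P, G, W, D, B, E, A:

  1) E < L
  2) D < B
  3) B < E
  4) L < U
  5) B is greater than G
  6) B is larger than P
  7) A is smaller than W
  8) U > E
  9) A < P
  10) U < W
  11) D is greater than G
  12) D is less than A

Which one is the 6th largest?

Chaining the given pairs: G < D < A < P < B < E < L < U < W.
The 6th largest is P.

P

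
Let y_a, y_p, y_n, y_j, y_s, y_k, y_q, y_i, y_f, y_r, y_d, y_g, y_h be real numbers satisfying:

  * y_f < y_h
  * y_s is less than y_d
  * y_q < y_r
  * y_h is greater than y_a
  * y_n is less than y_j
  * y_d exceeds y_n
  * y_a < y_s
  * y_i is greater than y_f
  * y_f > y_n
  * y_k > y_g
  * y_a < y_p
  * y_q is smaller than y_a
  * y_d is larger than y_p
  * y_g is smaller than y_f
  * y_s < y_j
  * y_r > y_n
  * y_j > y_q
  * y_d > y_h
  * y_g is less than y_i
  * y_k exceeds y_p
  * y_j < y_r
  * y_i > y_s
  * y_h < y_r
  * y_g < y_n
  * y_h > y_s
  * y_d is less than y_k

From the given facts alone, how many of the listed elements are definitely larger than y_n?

The elements the relations force above y_n are y_f, y_j, y_h, y_r, y_i, y_d, y_k — no chain reaches any other.
That is 7.

7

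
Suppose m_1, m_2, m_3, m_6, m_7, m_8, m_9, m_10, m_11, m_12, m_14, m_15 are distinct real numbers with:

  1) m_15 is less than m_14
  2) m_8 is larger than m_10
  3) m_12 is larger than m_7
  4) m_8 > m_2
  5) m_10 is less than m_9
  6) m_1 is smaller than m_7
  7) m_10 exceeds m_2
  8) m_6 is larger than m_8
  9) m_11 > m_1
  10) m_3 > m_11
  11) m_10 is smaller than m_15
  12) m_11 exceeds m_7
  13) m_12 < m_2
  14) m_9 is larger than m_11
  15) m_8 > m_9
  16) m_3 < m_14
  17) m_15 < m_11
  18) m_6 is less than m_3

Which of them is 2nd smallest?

m_7

Chaining the given pairs: m_1 < m_7 < m_12 < m_2 < m_10 < m_15 < m_11 < m_9 < m_8 < m_6 < m_3 < m_14.
The 2nd smallest is m_7.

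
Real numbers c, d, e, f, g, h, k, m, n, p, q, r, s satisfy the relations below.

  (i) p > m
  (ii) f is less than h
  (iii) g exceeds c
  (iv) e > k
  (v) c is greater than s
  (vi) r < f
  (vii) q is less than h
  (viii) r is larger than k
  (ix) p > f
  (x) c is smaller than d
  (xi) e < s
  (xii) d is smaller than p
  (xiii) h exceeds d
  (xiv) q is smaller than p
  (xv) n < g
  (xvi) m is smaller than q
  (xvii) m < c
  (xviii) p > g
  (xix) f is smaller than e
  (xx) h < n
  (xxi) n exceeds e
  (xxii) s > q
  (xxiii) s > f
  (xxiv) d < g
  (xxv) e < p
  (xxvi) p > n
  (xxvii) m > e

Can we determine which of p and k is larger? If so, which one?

Link the given pairs in sequence: k < r; r < f; f < e; e < m; m < q; q < s; s < c; c < d; d < h; h < n; n < g; g < p.
Chaining these gives k < r < f < e < m < q < s < c < d < h < n < g < p.
So p is larger.

p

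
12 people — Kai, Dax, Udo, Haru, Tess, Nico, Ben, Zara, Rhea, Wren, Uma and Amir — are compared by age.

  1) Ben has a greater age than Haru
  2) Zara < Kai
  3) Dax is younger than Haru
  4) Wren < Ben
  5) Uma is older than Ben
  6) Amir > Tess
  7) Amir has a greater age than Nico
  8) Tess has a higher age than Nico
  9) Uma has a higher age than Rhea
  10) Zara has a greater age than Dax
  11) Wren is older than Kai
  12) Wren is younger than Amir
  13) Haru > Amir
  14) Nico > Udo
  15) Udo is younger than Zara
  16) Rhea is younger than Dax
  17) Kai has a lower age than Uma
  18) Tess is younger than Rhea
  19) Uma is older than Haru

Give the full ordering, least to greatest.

Udo < Nico < Tess < Rhea < Dax < Zara < Kai < Wren < Amir < Haru < Ben < Uma

The consecutive links are each given: Udo < Nico; Nico < Tess; Tess < Rhea; Rhea < Dax; Dax < Zara; Zara < Kai; Kai < Wren; Wren < Amir; Amir < Haru; Haru < Ben; Ben < Uma.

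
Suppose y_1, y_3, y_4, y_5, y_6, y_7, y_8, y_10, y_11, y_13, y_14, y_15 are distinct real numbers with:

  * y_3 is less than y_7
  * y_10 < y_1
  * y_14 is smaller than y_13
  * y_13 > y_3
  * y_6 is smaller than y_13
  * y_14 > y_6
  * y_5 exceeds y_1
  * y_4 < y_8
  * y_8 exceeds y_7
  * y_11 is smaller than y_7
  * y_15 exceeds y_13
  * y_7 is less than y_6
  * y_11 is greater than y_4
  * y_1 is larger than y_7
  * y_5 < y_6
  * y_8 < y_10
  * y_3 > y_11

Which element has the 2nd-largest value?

y_13

Chaining the given pairs: y_4 < y_11 < y_3 < y_7 < y_8 < y_10 < y_1 < y_5 < y_6 < y_14 < y_13 < y_15.
The 2nd largest is y_13.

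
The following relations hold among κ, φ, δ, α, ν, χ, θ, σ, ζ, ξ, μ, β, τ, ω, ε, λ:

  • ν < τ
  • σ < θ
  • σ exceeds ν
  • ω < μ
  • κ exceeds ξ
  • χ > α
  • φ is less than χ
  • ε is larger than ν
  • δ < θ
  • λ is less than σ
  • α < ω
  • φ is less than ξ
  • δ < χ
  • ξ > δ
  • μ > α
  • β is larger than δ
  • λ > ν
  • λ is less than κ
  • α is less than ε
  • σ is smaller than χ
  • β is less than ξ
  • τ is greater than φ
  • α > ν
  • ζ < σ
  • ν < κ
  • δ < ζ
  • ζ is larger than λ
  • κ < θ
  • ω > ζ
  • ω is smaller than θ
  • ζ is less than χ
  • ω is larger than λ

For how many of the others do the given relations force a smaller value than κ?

6

Directly below κ: ν, λ, ξ.
One step further: φ, δ, β (6 so far).
Nothing else is reachable below κ; 6 in all.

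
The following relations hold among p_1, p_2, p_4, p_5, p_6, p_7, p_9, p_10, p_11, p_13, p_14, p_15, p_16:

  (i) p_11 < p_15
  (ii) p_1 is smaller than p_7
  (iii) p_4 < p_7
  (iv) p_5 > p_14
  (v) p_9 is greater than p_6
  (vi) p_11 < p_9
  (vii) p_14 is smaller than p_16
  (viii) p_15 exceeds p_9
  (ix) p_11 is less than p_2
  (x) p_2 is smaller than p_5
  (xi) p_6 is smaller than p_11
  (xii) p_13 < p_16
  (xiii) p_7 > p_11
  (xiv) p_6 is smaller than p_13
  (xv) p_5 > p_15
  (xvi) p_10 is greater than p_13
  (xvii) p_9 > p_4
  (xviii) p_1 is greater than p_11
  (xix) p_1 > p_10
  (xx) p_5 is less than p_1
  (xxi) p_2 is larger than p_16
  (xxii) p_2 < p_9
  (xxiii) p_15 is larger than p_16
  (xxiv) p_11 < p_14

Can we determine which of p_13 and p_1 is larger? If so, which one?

The relevant relations are p_13 < p_16; p_16 < p_2; p_2 < p_9; p_9 < p_15; p_15 < p_5; p_5 < p_1.
Together: p_13 < p_16 < p_2 < p_9 < p_15 < p_5 < p_1.
So p_1 is larger.

p_1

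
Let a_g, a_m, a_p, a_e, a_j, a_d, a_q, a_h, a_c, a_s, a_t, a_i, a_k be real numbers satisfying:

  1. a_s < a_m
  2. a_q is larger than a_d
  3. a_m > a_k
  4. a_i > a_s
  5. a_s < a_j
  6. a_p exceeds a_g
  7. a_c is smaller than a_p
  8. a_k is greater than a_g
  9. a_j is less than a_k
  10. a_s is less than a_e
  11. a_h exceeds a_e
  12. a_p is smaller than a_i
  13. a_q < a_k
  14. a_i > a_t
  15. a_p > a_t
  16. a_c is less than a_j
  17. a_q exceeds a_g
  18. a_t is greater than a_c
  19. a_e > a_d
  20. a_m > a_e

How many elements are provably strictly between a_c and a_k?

1

The relations place a_c below a_k. An element lies strictly between them when it is forced above a_c and also forced below a_k.
Above a_c: {a_t, a_j, a_p, a_m, a_i}. Below a_k: {a_g, a_d, a_s, a_j, a_q}.
Intersection: {a_j} — 1.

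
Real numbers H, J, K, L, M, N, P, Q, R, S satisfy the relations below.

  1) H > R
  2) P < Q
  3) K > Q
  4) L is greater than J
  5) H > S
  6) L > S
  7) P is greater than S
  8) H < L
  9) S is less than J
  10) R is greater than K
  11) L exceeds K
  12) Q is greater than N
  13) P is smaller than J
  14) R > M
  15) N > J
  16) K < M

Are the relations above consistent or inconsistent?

The single ordering S < P < J < N < Q < K < M < R < H < L satisfies every listed relation, so no contradiction arises.

consistent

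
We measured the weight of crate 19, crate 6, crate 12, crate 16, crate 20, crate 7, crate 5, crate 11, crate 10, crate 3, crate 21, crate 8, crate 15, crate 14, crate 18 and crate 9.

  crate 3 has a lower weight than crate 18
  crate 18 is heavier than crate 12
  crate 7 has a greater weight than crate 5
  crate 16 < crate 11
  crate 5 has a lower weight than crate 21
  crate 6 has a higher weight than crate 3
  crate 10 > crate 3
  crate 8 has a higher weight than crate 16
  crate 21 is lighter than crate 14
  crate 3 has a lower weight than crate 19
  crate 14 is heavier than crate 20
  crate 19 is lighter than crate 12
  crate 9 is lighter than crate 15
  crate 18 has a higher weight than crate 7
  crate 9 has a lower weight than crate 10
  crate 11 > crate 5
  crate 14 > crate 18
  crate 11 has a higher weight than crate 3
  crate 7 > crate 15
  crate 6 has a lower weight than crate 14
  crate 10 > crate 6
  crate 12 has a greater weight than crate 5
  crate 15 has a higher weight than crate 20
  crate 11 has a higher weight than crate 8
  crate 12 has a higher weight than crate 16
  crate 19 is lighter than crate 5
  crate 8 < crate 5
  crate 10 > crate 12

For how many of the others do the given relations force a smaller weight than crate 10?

8

Directly below crate 10: crate 9, crate 3, crate 6, crate 12.
One step further: crate 16, crate 19, crate 5 (7 so far).
One step further: crate 8 (8 so far).
No other element is forced below crate 10 by the given relations, so the count is 8.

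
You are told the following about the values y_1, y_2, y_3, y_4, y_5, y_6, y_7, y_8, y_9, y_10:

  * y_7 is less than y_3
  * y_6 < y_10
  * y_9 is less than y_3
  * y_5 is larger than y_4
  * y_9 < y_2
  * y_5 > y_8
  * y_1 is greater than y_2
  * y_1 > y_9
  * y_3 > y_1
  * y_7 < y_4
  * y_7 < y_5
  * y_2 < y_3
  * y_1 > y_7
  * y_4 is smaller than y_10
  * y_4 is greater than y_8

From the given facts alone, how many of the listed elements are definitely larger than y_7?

Directly above y_7: y_1, y_4, y_3, y_5.
One step further: y_10 (5 so far).
Nothing else is reachable above y_7; 5 in all.

5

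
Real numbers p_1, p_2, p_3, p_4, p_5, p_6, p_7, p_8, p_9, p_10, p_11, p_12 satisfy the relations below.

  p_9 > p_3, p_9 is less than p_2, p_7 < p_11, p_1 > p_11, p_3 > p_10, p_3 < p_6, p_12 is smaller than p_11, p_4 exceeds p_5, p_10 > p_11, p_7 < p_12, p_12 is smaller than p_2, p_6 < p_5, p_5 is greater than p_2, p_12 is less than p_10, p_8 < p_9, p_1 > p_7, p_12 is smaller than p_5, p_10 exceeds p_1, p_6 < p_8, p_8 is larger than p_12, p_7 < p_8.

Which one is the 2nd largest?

Chaining the given pairs: p_7 < p_12 < p_11 < p_1 < p_10 < p_3 < p_6 < p_8 < p_9 < p_2 < p_5 < p_4.
Counting 2 from the largest end gives p_5.

p_5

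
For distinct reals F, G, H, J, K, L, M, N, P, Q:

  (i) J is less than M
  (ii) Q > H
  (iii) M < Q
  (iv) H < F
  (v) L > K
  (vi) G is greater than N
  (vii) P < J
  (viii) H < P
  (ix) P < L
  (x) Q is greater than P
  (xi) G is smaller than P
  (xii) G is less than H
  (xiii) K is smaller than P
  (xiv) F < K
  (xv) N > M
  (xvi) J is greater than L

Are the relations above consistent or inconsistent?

Chaining the given relations yields N < G < H < F < K < P < L < J < M, so N < M. But one relation states M < N. These cannot both hold.

inconsistent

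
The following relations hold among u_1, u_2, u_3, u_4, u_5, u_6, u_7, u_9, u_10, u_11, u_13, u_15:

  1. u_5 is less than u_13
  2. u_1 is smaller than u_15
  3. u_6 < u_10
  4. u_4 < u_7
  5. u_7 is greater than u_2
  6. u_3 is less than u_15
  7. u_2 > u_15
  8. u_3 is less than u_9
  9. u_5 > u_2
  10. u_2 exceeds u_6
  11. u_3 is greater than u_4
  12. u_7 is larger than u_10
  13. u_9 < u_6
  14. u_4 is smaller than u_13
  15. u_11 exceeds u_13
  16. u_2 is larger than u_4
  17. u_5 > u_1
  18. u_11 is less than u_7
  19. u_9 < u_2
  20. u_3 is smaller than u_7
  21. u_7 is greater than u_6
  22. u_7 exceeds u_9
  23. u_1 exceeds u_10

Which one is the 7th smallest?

The consecutive relations fix a unique order: u_4 < u_3 < u_9 < u_6 < u_10 < u_1 < u_15 < u_2 < u_5 < u_13 < u_11 < u_7.
Counting 7 from the smallest end gives u_15.

u_15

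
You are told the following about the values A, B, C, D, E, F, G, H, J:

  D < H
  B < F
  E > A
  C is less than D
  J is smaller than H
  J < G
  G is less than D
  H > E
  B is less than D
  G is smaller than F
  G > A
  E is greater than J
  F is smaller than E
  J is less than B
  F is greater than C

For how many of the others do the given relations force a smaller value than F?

5

The elements the relations force below F are A, J, G, B, C — no chain reaches any other.
That is 5.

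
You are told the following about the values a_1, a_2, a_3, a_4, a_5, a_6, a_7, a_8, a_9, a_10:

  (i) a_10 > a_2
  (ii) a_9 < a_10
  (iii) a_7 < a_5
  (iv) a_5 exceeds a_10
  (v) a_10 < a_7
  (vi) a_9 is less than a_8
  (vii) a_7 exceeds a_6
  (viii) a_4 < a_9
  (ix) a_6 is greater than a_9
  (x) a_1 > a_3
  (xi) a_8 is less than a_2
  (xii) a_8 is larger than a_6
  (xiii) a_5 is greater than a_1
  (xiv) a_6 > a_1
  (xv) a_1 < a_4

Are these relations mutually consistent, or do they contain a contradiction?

consistent

The single ordering a_3 < a_1 < a_4 < a_9 < a_6 < a_8 < a_2 < a_10 < a_7 < a_5 satisfies every listed relation, so no contradiction arises.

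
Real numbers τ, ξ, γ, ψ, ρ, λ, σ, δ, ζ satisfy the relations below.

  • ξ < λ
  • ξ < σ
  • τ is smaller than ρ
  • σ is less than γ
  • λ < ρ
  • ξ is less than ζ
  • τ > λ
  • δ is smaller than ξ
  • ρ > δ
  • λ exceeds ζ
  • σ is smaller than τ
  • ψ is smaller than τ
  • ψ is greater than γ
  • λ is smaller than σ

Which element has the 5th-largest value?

The consecutive relations fix a unique order: δ < ξ < ζ < λ < σ < γ < ψ < τ < ρ.
The 5th largest is σ.

σ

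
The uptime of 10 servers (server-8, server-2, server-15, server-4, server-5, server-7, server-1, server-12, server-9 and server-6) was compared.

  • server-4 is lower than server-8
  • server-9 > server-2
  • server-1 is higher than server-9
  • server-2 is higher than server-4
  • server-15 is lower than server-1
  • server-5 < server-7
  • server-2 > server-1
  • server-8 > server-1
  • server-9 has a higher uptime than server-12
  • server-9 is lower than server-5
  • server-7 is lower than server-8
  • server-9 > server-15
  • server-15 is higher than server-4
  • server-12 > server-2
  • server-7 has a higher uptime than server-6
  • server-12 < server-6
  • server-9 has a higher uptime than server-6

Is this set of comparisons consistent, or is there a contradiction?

Chaining the given relations yields server-1 < server-2 < server-12 < server-6 < server-9, so server-1 < server-9. But one relation states server-9 < server-1. These cannot both hold.

inconsistent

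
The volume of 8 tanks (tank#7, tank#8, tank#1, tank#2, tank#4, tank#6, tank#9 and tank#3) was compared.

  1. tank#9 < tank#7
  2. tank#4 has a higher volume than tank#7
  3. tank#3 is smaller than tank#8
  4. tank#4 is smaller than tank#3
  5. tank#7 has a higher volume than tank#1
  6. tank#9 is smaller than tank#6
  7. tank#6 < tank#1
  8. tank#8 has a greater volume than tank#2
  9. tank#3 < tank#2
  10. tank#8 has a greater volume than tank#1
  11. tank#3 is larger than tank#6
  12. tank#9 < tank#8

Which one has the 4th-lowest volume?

tank#7

Chaining the given pairs: tank#9 < tank#6 < tank#1 < tank#7 < tank#4 < tank#3 < tank#2 < tank#8.
The 4th smallest is tank#7.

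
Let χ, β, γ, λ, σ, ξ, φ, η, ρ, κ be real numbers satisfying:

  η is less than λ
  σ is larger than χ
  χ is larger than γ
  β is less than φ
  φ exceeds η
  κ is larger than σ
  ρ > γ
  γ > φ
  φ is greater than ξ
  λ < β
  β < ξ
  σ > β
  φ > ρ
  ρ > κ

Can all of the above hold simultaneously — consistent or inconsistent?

inconsistent

Chaining the given relations yields φ < γ < χ < σ < κ < ρ, so φ < ρ. But one relation states ρ < φ. These cannot both hold.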